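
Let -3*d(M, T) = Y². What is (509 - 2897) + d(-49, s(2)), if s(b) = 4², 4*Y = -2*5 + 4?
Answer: -9555/4 ≈ -2388.8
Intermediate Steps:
Y = -3/2 (Y = (-2*5 + 4)/4 = (-10 + 4)/4 = (¼)*(-6) = -3/2 ≈ -1.5000)
s(b) = 16
d(M, T) = -¾ (d(M, T) = -(-3/2)²/3 = -⅓*9/4 = -¾)
(509 - 2897) + d(-49, s(2)) = (509 - 2897) - ¾ = -2388 - ¾ = -9555/4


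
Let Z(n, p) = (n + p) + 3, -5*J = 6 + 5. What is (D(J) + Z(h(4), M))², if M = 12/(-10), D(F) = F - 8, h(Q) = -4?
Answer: 3844/25 ≈ 153.76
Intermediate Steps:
J = -11/5 (J = -(6 + 5)/5 = -⅕*11 = -11/5 ≈ -2.2000)
D(F) = -8 + F
M = -6/5 (M = 12*(-⅒) = -6/5 ≈ -1.2000)
Z(n, p) = 3 + n + p
(D(J) + Z(h(4), M))² = ((-8 - 11/5) + (3 - 4 - 6/5))² = (-51/5 - 11/5)² = (-62/5)² = 3844/25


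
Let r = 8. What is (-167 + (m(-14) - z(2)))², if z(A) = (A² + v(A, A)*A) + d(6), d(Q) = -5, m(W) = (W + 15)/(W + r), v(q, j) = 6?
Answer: 1142761/36 ≈ 31743.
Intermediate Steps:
m(W) = (15 + W)/(8 + W) (m(W) = (W + 15)/(W + 8) = (15 + W)/(8 + W))
z(A) = -5 + A² + 6*A (z(A) = (A² + 6*A) - 5 = -5 + A² + 6*A)
(-167 + (m(-14) - z(2)))² = (-167 + ((15 - 14)/(8 - 14) - (-5 + 2² + 6*2)))² = (-167 + (1/(-6) - (-5 + 4 + 12)))² = (-167 + (-⅙*1 - 1*11))² = (-167 + (-⅙ - 11))² = (-167 - 67/6)² = (-1069/6)² = 1142761/36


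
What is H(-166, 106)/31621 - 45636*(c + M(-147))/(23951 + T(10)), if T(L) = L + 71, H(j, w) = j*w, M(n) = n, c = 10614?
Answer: -3776222389631/189978968 ≈ -19877.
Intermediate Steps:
T(L) = 71 + L
H(-166, 106)/31621 - 45636*(c + M(-147))/(23951 + T(10)) = -166*106/31621 - 45636*(10614 - 147)/(23951 + (71 + 10)) = -17596*1/31621 - 45636*10467/(23951 + 81) = -17596/31621 - 45636/(24032*(1/10467)) = -17596/31621 - 45636/24032/10467 = -17596/31621 - 45636*10467/24032 = -17596/31621 - 119418003/6008 = -3776222389631/189978968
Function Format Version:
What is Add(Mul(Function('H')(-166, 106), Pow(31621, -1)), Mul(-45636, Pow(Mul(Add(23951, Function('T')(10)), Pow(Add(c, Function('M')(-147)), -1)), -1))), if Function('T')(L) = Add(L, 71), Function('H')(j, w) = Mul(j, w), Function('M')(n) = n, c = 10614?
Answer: Rational(-3776222389631, 189978968) ≈ -19877.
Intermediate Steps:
Function('T')(L) = Add(71, L)
Add(Mul(Function('H')(-166, 106), Pow(31621, -1)), Mul(-45636, Pow(Mul(Add(23951, Function('T')(10)), Pow(Add(c, Function('M')(-147)), -1)), -1))) = Add(Mul(Mul(-166, 106), Pow(31621, -1)), Mul(-45636, Pow(Mul(Add(23951, Add(71, 10)), Pow(Add(10614, -147), -1)), -1))) = Add(Mul(-17596, Rational(1, 31621)), Mul(-45636, Pow(Mul(Add(23951, 81), Pow(10467, -1)), -1))) = Add(Rational(-17596, 31621), Mul(-45636, Pow(Mul(24032, Rational(1, 10467)), -1))) = Add(Rational(-17596, 31621), Mul(-45636, Pow(Rational(24032, 10467), -1))) = Add(Rational(-17596, 31621), Mul(-45636, Rational(10467, 24032))) = Add(Rational(-17596, 31621), Rational(-119418003, 6008)) = Rational(-3776222389631, 189978968)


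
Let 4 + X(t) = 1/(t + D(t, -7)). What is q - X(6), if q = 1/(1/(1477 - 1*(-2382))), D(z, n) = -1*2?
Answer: 15451/4 ≈ 3862.8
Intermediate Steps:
D(z, n) = -2
q = 3859 (q = 1/(1/(1477 + 2382)) = 1/(1/3859) = 3859)
X(t) = -4 + 1/(-2 + t) (X(t) = -4 + 1/(t - 2) = -4 + 1/(-2 + t))
q - X(6) = 3859 - (9 - 4*6)/(-2 + 6) = 3859 - (9 - 24)/4 = 3859 - (-15)/4 = 3859 - 1*(-15/4) = 3859 + 15/4 = 15451/4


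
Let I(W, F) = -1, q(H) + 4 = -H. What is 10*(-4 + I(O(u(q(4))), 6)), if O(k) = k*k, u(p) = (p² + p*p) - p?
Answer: -50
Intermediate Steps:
q(H) = -4 - H
u(p) = -p + 2*p² (u(p) = (p² + p²) - p = 2*p² - p = -p + 2*p²)
O(k) = k²
10*(-4 + I(O(u(q(4))), 6)) = 10*(-4 - 1) = 10*(-5) = -50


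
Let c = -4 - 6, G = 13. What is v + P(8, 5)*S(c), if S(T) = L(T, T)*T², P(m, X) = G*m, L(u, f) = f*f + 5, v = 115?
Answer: 1092115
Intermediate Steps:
L(u, f) = 5 + f² (L(u, f) = f² + 5 = 5 + f²)
P(m, X) = 13*m
c = -10
S(T) = T²*(5 + T²) (S(T) = (5 + T²)*T² = T²*(5 + T²))
v + P(8, 5)*S(c) = 115 + (13*8)*((-10)²*(5 + (-10)²)) = 115 + 104*(100*(5 + 100)) = 115 + 104*(100*105) = 115 + 104*10500 = 115 + 1092000 = 1092115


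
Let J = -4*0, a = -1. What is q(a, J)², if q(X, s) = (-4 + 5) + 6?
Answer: 49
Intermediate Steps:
J = 0
q(X, s) = 7 (q(X, s) = 1 + 6 = 7)
q(a, J)² = 7² = 49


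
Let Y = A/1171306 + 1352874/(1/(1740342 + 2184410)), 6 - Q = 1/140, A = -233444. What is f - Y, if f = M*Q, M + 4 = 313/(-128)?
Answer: -11144945348478081492703/2098980352 ≈ -5.3097e+12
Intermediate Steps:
Q = 839/140 (Q = 6 - 1/140 = 839/140 ≈ 5.9929)
M = -825/128 (M = -4 + 313/(-128) = -4 + 313*(-1/128) = -4 - 313/128 = -825/128 ≈ -6.4453)
Y = 3109638769083986222/585653 (Y = -233444/1171306 + 1352874/(1/(1740342 + 2184410)) = -233444*1/1171306 + 1352874/(1/3924752) = -116722/585653 + 1352874/(1/3924752) = -116722/585653 + 1352874*3924752 = -116722/585653 + 5309694937248 = 3109638769083986222/585653 ≈ 5.3097e+12)
f = -138435/3584 (f = -825/128*839/140 = -138435/3584 ≈ -38.626)
f - Y = -138435/3584 - 1*3109638769083986222/585653 = -138435/3584 - 3109638769083986222/585653 = -11144945348478081492703/2098980352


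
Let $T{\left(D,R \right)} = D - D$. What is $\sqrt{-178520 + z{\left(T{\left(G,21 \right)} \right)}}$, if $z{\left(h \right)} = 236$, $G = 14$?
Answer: $2 i \sqrt{44571} \approx 422.24 i$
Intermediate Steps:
$T{\left(D,R \right)} = 0$
$\sqrt{-178520 + z{\left(T{\left(G,21 \right)} \right)}} = \sqrt{-178520 + 236} = \sqrt{-178284} = 2 i \sqrt{44571}$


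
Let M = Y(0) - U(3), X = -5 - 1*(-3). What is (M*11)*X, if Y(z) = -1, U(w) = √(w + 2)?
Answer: 22 + 22*√5 ≈ 71.193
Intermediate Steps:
U(w) = √(2 + w)
X = -2 (X = -5 + 3 = -2)
M = -1 - √5 (M = -1 - √(2 + 3) = -1 - √5 ≈ -3.2361)
(M*11)*X = ((-1 - √5)*11)*(-2) = (-11 - 11*√5)*(-2) = 22 + 22*√5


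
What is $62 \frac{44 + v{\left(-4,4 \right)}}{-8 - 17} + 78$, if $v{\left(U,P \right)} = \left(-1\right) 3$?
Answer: $- \frac{592}{25} \approx -23.68$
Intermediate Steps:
$v{\left(U,P \right)} = -3$
$62 \frac{44 + v{\left(-4,4 \right)}}{-8 - 17} + 78 = 62 \frac{44 - 3}{-8 - 17} + 78 = 62 \frac{41}{-25} + 78 = 62 \cdot 41 \left(- \frac{1}{25}\right) + 78 = 62 \left(- \frac{41}{25}\right) + 78 = - \frac{2542}{25} + 78 = - \frac{592}{25}$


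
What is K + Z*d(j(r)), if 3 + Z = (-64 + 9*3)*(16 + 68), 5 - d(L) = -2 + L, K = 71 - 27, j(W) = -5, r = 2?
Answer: -37288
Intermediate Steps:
K = 44
d(L) = 7 - L (d(L) = 5 - (-2 + L) = 5 + (2 - L) = 7 - L)
Z = -3111 (Z = -3 + (-64 + 9*3)*(16 + 68) = -3 + (-64 + 27)*84 = -3 - 37*84 = -3 - 3108 = -3111)
K + Z*d(j(r)) = 44 - 3111*(7 - 1*(-5)) = 44 - 3111*(7 + 5) = 44 - 3111*12 = 44 - 37332 = -37288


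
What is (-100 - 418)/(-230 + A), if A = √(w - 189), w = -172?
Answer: 119140/53261 + 9842*I/53261 ≈ 2.2369 + 0.18479*I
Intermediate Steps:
A = 19*I (A = √(-172 - 189) = √(-361) = 19*I ≈ 19.0*I)
(-100 - 418)/(-230 + A) = (-100 - 418)/(-230 + 19*I) = -518*(-230 - 19*I)/53261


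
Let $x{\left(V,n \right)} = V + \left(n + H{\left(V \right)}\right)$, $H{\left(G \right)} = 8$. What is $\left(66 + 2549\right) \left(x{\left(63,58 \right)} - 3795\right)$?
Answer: $-9586590$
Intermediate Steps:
$x{\left(V,n \right)} = 8 + V + n$ ($x{\left(V,n \right)} = V + \left(n + 8\right) = V + \left(8 + n\right) = 8 + V + n$)
$\left(66 + 2549\right) \left(x{\left(63,58 \right)} - 3795\right) = \left(66 + 2549\right) \left(\left(8 + 63 + 58\right) - 3795\right) = 2615 \left(129 - 3795\right) = 2615 \left(-3666\right) = -9586590$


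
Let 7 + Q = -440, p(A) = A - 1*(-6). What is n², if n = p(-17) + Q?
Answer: 209764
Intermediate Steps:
p(A) = 6 + A (p(A) = A + 6 = 6 + A)
Q = -447 (Q = -7 - 440 = -447)
n = -458 (n = (6 - 17) - 447 = -11 - 447 = -458)
n² = (-458)² = 209764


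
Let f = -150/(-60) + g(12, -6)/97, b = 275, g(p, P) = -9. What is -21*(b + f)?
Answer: -1130157/194 ≈ -5825.6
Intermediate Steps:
f = 467/194 (f = -150/(-60) - 9/97 = -150*(-1/60) - 9*1/97 = 5/2 - 9/97 = 467/194 ≈ 2.4072)
-21*(b + f) = -21*(275 + 467/194) = -21*53817/194 = -1130157/194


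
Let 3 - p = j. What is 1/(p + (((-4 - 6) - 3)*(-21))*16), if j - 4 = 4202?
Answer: 1/165 ≈ 0.0060606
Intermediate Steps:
j = 4206 (j = 4 + 4202 = 4206)
p = -4203 (p = 3 - 1*4206 = 3 - 4206 = -4203)
1/(p + (((-4 - 6) - 3)*(-21))*16) = 1/(-4203 + (((-4 - 6) - 3)*(-21))*16) = 1/(-4203 + ((-10 - 3)*(-21))*16) = 1/(-4203 - 13*(-21)*16) = 1/(-4203 + 273*16) = 1/(-4203 + 4368) = 1/165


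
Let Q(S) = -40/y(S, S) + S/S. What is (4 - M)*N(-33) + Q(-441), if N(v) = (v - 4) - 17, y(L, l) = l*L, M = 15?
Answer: 115716155/194481 ≈ 595.00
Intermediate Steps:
y(L, l) = L*l
Q(S) = 1 - 40/S² (Q(S) = -40/S² + S/S = -40/S² + 1 = 1 - 40/S²)
N(v) = -21 + v (N(v) = (-4 + v) - 17 = -21 + v)
(4 - M)*N(-33) + Q(-441) = (4 - 1*15)*(-21 - 33) + (1 - 40/(-441)²) = (4 - 15)*(-54) + (1 - 40*1/194481) = -11*(-54) + (1 - 40/194481) = 594 + 194441/194481 = 115716155/194481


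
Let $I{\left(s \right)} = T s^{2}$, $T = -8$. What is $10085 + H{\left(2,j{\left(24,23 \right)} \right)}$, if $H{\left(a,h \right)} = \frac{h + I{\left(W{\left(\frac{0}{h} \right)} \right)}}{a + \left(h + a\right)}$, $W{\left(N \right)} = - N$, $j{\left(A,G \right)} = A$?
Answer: $\frac{70601}{7} \approx 10086.0$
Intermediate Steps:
$I{\left(s \right)} = - 8 s^{2}$
$H{\left(a,h \right)} = \frac{h}{h + 2 a}$ ($H{\left(a,h \right)} = \frac{h - 8 \left(- \frac{0}{h}\right)^{2}}{a + \left(h + a\right)} = \frac{h - 8 \left(\left(-1\right) 0\right)^{2}}{a + \left(a + h\right)} = \frac{h - 8 \cdot 0^{2}}{h + 2 a} = \frac{h - 0}{h + 2 a} = \frac{h + 0}{h + 2 a} = \frac{h}{h + 2 a}$)
$10085 + H{\left(2,j{\left(24,23 \right)} \right)} = 10085 + \frac{24}{24 + 2 \cdot 2} = 10085 + \frac{24}{24 + 4} = 10085 + \frac{24}{28} = 10085 + 24 \cdot \frac{1}{28} = 10085 + \frac{6}{7} = \frac{70601}{7}$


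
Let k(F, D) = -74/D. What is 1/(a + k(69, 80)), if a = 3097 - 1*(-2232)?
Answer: 40/213123 ≈ 0.00018769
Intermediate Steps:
a = 5329 (a = 3097 + 2232 = 5329)
1/(a + k(69, 80)) = 1/(5329 - 74/80) = 1/(5329 - 74*1/80) = 1/(5329 - 37/40) = 1/(213123/40) = 40/213123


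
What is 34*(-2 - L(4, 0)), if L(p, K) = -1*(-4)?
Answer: -204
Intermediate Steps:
L(p, K) = 4
34*(-2 - L(4, 0)) = 34*(-2 - 1*4) = 34*(-2 - 4) = 34*(-6) = -204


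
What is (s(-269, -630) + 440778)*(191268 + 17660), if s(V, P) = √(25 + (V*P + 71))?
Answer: 92090865984 + 208928*√169566 ≈ 9.2177e+10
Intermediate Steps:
s(V, P) = √(96 + P*V) (s(V, P) = √(25 + (P*V + 71)) = √(25 + (71 + P*V)) = √(96 + P*V))
(s(-269, -630) + 440778)*(191268 + 17660) = (√(96 - 630*(-269)) + 440778)*(191268 + 17660) = (√(96 + 169470) + 440778)*208928 = (√169566 + 440778)*208928 = (440778 + √169566)*208928 = 92090865984 + 208928*√169566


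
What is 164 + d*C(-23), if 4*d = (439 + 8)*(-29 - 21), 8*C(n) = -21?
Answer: 237299/16 ≈ 14831.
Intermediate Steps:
C(n) = -21/8 (C(n) = (⅛)*(-21) = -21/8)
d = -11175/2 (d = ((439 + 8)*(-29 - 21))/4 = (447*(-50))/4 = (¼)*(-22350) = -11175/2 ≈ -5587.5)
164 + d*C(-23) = 164 - 11175/2*(-21/8) = 164 + 234675/16 = 237299/16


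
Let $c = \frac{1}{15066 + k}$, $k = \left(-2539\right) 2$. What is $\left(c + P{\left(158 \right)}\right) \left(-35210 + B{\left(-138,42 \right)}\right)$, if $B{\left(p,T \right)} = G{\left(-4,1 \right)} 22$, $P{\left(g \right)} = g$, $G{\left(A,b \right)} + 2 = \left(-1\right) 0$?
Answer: $- \frac{27817256835}{4994} \approx -5.5701 \cdot 10^{6}$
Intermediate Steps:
$k = -5078$
$G{\left(A,b \right)} = -2$ ($G{\left(A,b \right)} = -2 - 0 = -2 + 0 = -2$)
$B{\left(p,T \right)} = -44$ ($B{\left(p,T \right)} = \left(-2\right) 22 = -44$)
$c = \frac{1}{9988}$ ($c = \frac{1}{15066 - 5078} = \frac{1}{9988} \approx 0.00010012$)
$\left(c + P{\left(158 \right)}\right) \left(-35210 + B{\left(-138,42 \right)}\right) = \left(\frac{1}{9988} + 158\right) \left(-35210 - 44\right) = \frac{1578105}{9988} \left(-35254\right) = - \frac{27817256835}{4994}$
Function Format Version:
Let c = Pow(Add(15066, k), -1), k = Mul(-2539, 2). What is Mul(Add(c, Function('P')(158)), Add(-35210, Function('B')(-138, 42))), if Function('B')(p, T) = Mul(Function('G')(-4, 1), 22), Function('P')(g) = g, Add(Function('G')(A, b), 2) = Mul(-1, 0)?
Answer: Rational(-27817256835, 4994) ≈ -5.5701e+6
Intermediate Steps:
k = -5078
Function('G')(A, b) = -2 (Function('G')(A, b) = Add(-2, Mul(-1, 0)) = Add(-2, 0) = -2)
Function('B')(p, T) = -44 (Function('B')(p, T) = Mul(-2, 22) = -44)
c = Rational(1, 9988) (c = Pow(Add(15066, -5078), -1) = Pow(9988, -1) = Rational(1, 9988) ≈ 0.00010012)
Mul(Add(c, Function('P')(158)), Add(-35210, Function('B')(-138, 42))) = Mul(Add(Rational(1, 9988), 158), Add(-35210, -44)) = Mul(Rational(1578105, 9988), -35254) = Rational(-27817256835, 4994)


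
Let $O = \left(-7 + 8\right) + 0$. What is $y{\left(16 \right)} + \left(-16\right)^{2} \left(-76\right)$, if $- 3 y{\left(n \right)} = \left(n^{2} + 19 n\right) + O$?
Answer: $-19643$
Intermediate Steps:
$O = 1$ ($O = 1 + 0 = 1$)
$y{\left(n \right)} = - \frac{1}{3} - \frac{19 n}{3} - \frac{n^{2}}{3}$ ($y{\left(n \right)} = - \frac{\left(n^{2} + 19 n\right) + 1}{3} = - \frac{1 + n^{2} + 19 n}{3} = - \frac{1}{3} - \frac{19 n}{3} - \frac{n^{2}}{3}$)
$y{\left(16 \right)} + \left(-16\right)^{2} \left(-76\right) = \left(- \frac{1}{3} - \frac{304}{3} - \frac{16^{2}}{3}\right) + \left(-16\right)^{2} \left(-76\right) = \left(- \frac{1}{3} - \frac{304}{3} - \frac{256}{3}\right) + 256 \left(-76\right) = \left(- \frac{1}{3} - \frac{304}{3} - \frac{256}{3}\right) - 19456 = -187 - 19456 = -19643$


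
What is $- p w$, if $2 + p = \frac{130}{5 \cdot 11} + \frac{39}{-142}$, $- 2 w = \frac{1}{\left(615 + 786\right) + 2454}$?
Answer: $\frac{139}{12043020} \approx 1.1542 \cdot 10^{-5}$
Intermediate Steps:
$w = - \frac{1}{7710}$ ($w = - \frac{1}{2 \left(\left(615 + 786\right) + 2454\right)} = - \frac{1}{2 \left(1401 + 2454\right)} = - \frac{1}{2 \cdot 3855} = \left(- \frac{1}{2}\right) \frac{1}{3855} = - \frac{1}{7710} \approx -0.0001297$)
$p = \frac{139}{1562}$ ($p = -2 + \left(\frac{130}{5 \cdot 11} + \frac{39}{-142}\right) = -2 + \left(\frac{130}{55} + 39 \left(- \frac{1}{142}\right)\right) = -2 + \left(130 \cdot \frac{1}{55} - \frac{39}{142}\right) = -2 + \left(\frac{26}{11} - \frac{39}{142}\right) = -2 + \frac{3263}{1562} = \frac{139}{1562} \approx 0.088988$)
$- p w = - \frac{139 \left(-1\right)}{1562 \cdot 7710} = \left(-1\right) \left(- \frac{139}{12043020}\right) = \frac{139}{12043020}$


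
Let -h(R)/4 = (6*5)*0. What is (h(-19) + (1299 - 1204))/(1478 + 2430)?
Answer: 95/3908 ≈ 0.024309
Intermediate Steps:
h(R) = 0 (h(R) = -4*6*5*0 = -120*0 = -4*0 = 0)
(h(-19) + (1299 - 1204))/(1478 + 2430) = (0 + (1299 - 1204))/(1478 + 2430) = (0 + 95)/3908 = 95*(1/3908) = 95/3908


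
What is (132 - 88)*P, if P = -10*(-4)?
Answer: 1760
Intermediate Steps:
P = 40
(132 - 88)*P = (132 - 88)*40 = 44*40 = 1760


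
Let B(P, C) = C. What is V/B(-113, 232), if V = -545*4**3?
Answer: -4360/29 ≈ -150.34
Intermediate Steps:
V = -34880 (V = -545*64 = -34880)
V/B(-113, 232) = -34880/232 = -34880*1/232 = -4360/29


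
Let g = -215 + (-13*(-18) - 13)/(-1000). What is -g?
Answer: 215221/1000 ≈ 215.22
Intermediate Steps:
g = -215221/1000 (g = -215 + (234 - 13)*(-1/1000) = -215 + 221*(-1/1000) = -215 - 221/1000 = -215221/1000 ≈ -215.22)
-g = -1*(-215221/1000) = 215221/1000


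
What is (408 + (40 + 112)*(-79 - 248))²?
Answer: 2430095616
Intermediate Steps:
(408 + (40 + 112)*(-79 - 248))² = (408 + 152*(-327))² = (408 - 49704)² = (-49296)² = 2430095616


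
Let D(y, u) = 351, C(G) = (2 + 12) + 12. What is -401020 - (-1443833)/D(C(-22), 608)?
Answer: -139314187/351 ≈ -3.9691e+5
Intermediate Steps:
C(G) = 26 (C(G) = 14 + 12 = 26)
-401020 - (-1443833)/D(C(-22), 608) = -401020 - (-1443833)/351 = -401020 - 1*(-1443833/351) = -401020 + 1443833/351 = -139314187/351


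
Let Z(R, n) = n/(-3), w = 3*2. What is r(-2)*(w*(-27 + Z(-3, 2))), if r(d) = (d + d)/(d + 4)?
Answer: 332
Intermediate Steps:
w = 6
Z(R, n) = -n/3 (Z(R, n) = n*(-⅓) = -n/3)
r(d) = 2*d/(4 + d) (r(d) = (2*d)/(4 + d) = 2*d/(4 + d))
r(-2)*(w*(-27 + Z(-3, 2))) = (2*(-2)/(4 - 2))*(6*(-27 - ⅓*2)) = (2*(-2)/2)*(6*(-27 - ⅔)) = (2*(-2)*(½))*(6*(-83/3)) = -2*(-166) = 332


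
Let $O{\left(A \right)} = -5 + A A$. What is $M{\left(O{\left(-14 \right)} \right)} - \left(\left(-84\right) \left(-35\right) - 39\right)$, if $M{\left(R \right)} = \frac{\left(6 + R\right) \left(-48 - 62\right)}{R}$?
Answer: $- \frac{575761}{191} \approx -3014.5$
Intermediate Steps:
$O{\left(A \right)} = -5 + A^{2}$
$M{\left(R \right)} = \frac{-660 - 110 R}{R}$ ($M{\left(R \right)} = \frac{\left(6 + R\right) \left(-110\right)}{R} = \frac{-660 - 110 R}{R}$)
$M{\left(O{\left(-14 \right)} \right)} - \left(\left(-84\right) \left(-35\right) - 39\right) = \left(-110 - \frac{660}{-5 + \left(-14\right)^{2}}\right) - \left(\left(-84\right) \left(-35\right) - 39\right) = \left(-110 - \frac{660}{-5 + 196}\right) - \left(2940 - 39\right) = \left(-110 - \frac{660}{191}\right) - 2901 = - \frac{21670}{191} - 2901 = - \frac{575761}{191}$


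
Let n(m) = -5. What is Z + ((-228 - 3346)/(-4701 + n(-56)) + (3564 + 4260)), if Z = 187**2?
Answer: 100693716/2353 ≈ 42794.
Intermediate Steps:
Z = 34969
Z + ((-228 - 3346)/(-4701 + n(-56)) + (3564 + 4260)) = 34969 + ((-228 - 3346)/(-4701 - 5) + (3564 + 4260)) = 34969 + (-3574/(-4706) + 7824) = 34969 + (-3574*(-1/4706) + 7824) = 34969 + (1787/2353 + 7824) = 34969 + 18411659/2353 = 100693716/2353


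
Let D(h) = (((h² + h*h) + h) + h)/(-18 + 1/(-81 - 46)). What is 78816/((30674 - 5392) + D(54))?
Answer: 90126096/28532777 ≈ 3.1587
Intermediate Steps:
D(h) = -254*h/2287 - 254*h²/2287 (D(h) = (((h² + h²) + h) + h)/(-18 + 1/(-127)) = ((2*h² + h) + h)/(-18 - 1/127) = ((h + 2*h²) + h)/(-2287/127) = (2*h + 2*h²)*(-127/2287) = -254*h/2287 - 254*h²/2287)
78816/((30674 - 5392) + D(54)) = 78816/((30674 - 5392) - 254/2287*54*(1 + 54)) = 78816/(25282 - 254/2287*54*55) = 78816/(25282 - 754380/2287) = 78816/(57065554/2287) = 78816*(2287/57065554) = 90126096/28532777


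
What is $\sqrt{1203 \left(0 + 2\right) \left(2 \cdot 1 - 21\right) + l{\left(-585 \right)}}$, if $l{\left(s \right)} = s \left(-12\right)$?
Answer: $i \sqrt{38694} \approx 196.71 i$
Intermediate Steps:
$l{\left(s \right)} = - 12 s$
$\sqrt{1203 \left(0 + 2\right) \left(2 \cdot 1 - 21\right) + l{\left(-585 \right)}} = \sqrt{1203 \left(0 + 2\right) \left(2 \cdot 1 - 21\right) - -7020} = \sqrt{1203 \cdot 2 \left(2 - 21\right) + 7020} = \sqrt{1203 \cdot 2 \left(-19\right) + 7020} = \sqrt{1203 \left(-38\right) + 7020} = \sqrt{-45714 + 7020} = \sqrt{-38694} = i \sqrt{38694}$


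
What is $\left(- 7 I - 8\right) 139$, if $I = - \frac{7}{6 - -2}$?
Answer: $- \frac{2085}{8} \approx -260.63$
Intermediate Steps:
$I = - \frac{7}{8}$ ($I = - \frac{7}{6 + 2} = - \frac{7}{8} \approx -0.875$)
$\left(- 7 I - 8\right) 139 = \left(\left(-7\right) \left(- \frac{7}{8}\right) - 8\right) 139 = \left(\frac{49}{8} - 8\right) 139 = \left(- \frac{15}{8}\right) 139 = - \frac{2085}{8}$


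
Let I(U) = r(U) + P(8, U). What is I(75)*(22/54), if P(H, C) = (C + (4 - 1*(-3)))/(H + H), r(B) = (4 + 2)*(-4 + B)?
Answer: 37939/216 ≈ 175.64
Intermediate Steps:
r(B) = -24 + 6*B (r(B) = 6*(-4 + B) = -24 + 6*B)
P(H, C) = (7 + C)/(2*H) (P(H, C) = (C + (4 + 3))/((2*H)) = (C + 7)*(1/(2*H)) = (7 + C)*(1/(2*H)) = (7 + C)/(2*H))
I(U) = -377/16 + 97*U/16 (I(U) = (-24 + 6*U) + (1/2)*(7 + U)/8 = (-24 + 6*U) + (1/2)*(1/8)*(7 + U) = (-24 + 6*U) + (7/16 + U/16) = -377/16 + 97*U/16)
I(75)*(22/54) = (-377/16 + (97/16)*75)*(22/54) = (-377/16 + 7275/16)*(22*(1/54)) = (3449/8)*(11/27) = 37939/216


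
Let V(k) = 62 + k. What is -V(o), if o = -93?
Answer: 31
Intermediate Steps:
-V(o) = -(62 - 93) = -1*(-31) = 31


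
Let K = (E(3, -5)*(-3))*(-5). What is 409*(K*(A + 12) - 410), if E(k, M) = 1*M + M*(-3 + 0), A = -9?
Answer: 16360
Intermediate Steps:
E(k, M) = -2*M (E(k, M) = M + M*(-3) = M - 3*M = -2*M)
K = 150 (K = (-2*(-5)*(-3))*(-5) = (10*(-3))*(-5) = -30*(-5) = 150)
409*(K*(A + 12) - 410) = 409*(150*(-9 + 12) - 410) = 409*(150*3 - 410) = 409*(450 - 410) = 409*40 = 16360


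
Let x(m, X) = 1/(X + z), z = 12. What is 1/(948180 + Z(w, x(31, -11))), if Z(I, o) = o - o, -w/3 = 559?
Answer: 1/948180 ≈ 1.0547e-6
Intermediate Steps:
x(m, X) = 1/(12 + X) (x(m, X) = 1/(X + 12) = 1/(12 + X))
w = -1677 (w = -3*559 = -1677)
Z(I, o) = 0
1/(948180 + Z(w, x(31, -11))) = 1/(948180 + 0) = 1/948180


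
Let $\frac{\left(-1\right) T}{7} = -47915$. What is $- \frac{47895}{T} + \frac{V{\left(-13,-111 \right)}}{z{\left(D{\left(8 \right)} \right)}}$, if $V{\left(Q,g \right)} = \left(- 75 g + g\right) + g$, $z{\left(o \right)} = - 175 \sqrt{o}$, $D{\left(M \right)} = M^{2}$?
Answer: $- \frac{79566849}{13416200} \approx -5.9307$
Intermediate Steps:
$T = 335405$ ($T = \left(-7\right) \left(-47915\right) = 335405$)
$V{\left(Q,g \right)} = - 73 g$ ($V{\left(Q,g \right)} = - 74 g + g = - 73 g$)
$- \frac{47895}{T} + \frac{V{\left(-13,-111 \right)}}{z{\left(D{\left(8 \right)} \right)}} = - \frac{47895}{335405} + \frac{\left(-73\right) \left(-111\right)}{\left(-175\right) \sqrt{8^{2}}} = \left(-47895\right) \frac{1}{335405} + \frac{8103}{\left(-175\right) \sqrt{64}} = - \frac{9579}{67081} + \frac{8103}{\left(-175\right) 8} = - \frac{9579}{67081} + \frac{8103}{-1400} = - \frac{9579}{67081} + 8103 \left(- \frac{1}{1400}\right) = - \frac{9579}{67081} - \frac{8103}{1400} = - \frac{79566849}{13416200}$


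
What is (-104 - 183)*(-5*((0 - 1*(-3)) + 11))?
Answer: 20090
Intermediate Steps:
(-104 - 183)*(-5*((0 - 1*(-3)) + 11)) = -(-1435)*((0 + 3) + 11) = -(-1435)*(3 + 11) = -(-1435)*14 = -287*(-70) = 20090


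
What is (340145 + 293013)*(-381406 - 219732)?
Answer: -380615333804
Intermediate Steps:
(340145 + 293013)*(-381406 - 219732) = 633158*(-601138) = -380615333804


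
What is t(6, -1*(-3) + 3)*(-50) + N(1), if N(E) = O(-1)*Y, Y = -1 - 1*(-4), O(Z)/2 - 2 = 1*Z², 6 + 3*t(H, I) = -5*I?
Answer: 618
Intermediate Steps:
t(H, I) = -2 - 5*I/3 (t(H, I) = -2 + (-5*I)/3 = -2 - 5*I/3)
O(Z) = 4 + 2*Z² (O(Z) = 4 + 2*(1*Z²) = 4 + 2*Z²)
Y = 3 (Y = -1 + 4 = 3)
N(E) = 18 (N(E) = (4 + 2*(-1)²)*3 = (4 + 2*1)*3 = (4 + 2)*3 = 6*3 = 18)
t(6, -1*(-3) + 3)*(-50) + N(1) = (-2 - 5*(-1*(-3) + 3)/3)*(-50) + 18 = (-2 - 5*(3 + 3)/3)*(-50) + 18 = (-2 - 5/3*6)*(-50) + 18 = (-2 - 10)*(-50) + 18 = -12*(-50) + 18 = 600 + 18 = 618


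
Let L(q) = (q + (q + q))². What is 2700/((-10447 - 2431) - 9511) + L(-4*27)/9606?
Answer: 129131748/11948263 ≈ 10.808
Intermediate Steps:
L(q) = 9*q² (L(q) = (q + 2*q)² = (3*q)² = 9*q²)
2700/((-10447 - 2431) - 9511) + L(-4*27)/9606 = 2700/((-10447 - 2431) - 9511) + (9*(-4*27)²)/9606 = 2700/(-12878 - 9511) + (9*(-108)²)*(1/9606) = 2700/(-22389) + (9*11664)*(1/9606) = 2700*(-1/22389) + 104976*(1/9606) = -900/7463 + 17496/1601 = 129131748/11948263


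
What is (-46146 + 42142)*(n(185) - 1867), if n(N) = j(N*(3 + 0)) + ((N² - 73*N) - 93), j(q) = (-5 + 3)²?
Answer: -75131056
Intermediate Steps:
j(q) = 4 (j(q) = (-2)² = 4)
n(N) = -89 + N² - 73*N (n(N) = 4 + ((N² - 73*N) - 93) = 4 + (-93 + N² - 73*N) = -89 + N² - 73*N)
(-46146 + 42142)*(n(185) - 1867) = (-46146 + 42142)*((-89 + 185² - 73*185) - 1867) = -4004*((-89 + 34225 - 13505) - 1867) = -4004*(20631 - 1867) = -4004*18764 = -75131056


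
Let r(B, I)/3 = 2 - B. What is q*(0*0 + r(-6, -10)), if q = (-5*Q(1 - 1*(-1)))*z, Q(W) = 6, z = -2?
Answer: 1440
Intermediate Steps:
r(B, I) = 6 - 3*B (r(B, I) = 3*(2 - B) = 6 - 3*B)
q = 60 (q = -5*6*(-2) = -30*(-2) = 60)
q*(0*0 + r(-6, -10)) = 60*(0*0 + (6 - 3*(-6))) = 60*(0 + (6 + 18)) = 60*(0 + 24) = 60*24 = 1440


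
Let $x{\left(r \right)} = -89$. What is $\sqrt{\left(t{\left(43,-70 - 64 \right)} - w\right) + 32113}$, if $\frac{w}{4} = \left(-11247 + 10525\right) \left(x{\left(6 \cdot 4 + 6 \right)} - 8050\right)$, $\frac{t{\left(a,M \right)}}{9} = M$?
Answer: $5 i \sqrt{938981} \approx 4845.1 i$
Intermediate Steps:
$t{\left(a,M \right)} = 9 M$
$w = 23505432$ ($w = 4 \left(-11247 + 10525\right) \left(-89 - 8050\right) = 4 \left(\left(-722\right) \left(-8139\right)\right) = 4 \cdot 5876358 = 23505432$)
$\sqrt{\left(t{\left(43,-70 - 64 \right)} - w\right) + 32113} = \sqrt{\left(9 \left(-70 - 64\right) - 23505432\right) + 32113} = \sqrt{\left(9 \left(-134\right) - 23505432\right) + 32113} = \sqrt{\left(-1206 - 23505432\right) + 32113} = \sqrt{-23506638 + 32113} = \sqrt{-23474525} = 5 i \sqrt{938981}$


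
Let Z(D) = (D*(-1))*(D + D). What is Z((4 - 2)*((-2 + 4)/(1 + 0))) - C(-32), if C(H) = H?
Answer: 0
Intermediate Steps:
Z(D) = -2*D**2 (Z(D) = (-D)*(2*D) = -2*D**2)
Z((4 - 2)*((-2 + 4)/(1 + 0))) - C(-32) = -2*(-2 + 4)**2*(4 - 2)**2/(1 + 0)**2 - 1*(-32) = -2*(2*(2/1))**2 + 32 = -2*(2*(2*1))**2 + 32 = -2*(2*2)**2 + 32 = -2*4**2 + 32 = -2*16 + 32 = -32 + 32 = 0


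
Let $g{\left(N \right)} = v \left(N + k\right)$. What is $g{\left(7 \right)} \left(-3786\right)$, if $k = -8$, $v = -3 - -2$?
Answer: $-3786$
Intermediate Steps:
$v = -1$ ($v = -3 + 2 = -1$)
$g{\left(N \right)} = 8 - N$ ($g{\left(N \right)} = - (N - 8) = - (-8 + N) = 8 - N$)
$g{\left(7 \right)} \left(-3786\right) = \left(8 - 7\right) \left(-3786\right) = 1 \left(-3786\right) = -3786$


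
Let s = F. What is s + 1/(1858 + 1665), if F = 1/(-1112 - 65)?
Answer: -2346/4146571 ≈ -0.00056577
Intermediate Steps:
F = -1/1177 (F = 1/(-1177) = -1/1177 ≈ -0.00084962)
s = -1/1177 ≈ -0.00084962
s + 1/(1858 + 1665) = -1/1177 + 1/(1858 + 1665) = -1/1177 + 1/3523 = -2346/4146571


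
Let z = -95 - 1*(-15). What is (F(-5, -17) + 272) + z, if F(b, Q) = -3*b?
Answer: 207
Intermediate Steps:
z = -80 (z = -95 + 15 = -80)
(F(-5, -17) + 272) + z = (-3*(-5) + 272) - 80 = (15 + 272) - 80 = 287 - 80 = 207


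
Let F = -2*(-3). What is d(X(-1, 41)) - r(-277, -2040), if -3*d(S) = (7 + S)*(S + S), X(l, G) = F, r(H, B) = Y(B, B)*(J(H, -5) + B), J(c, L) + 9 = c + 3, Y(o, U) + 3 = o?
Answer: -4745941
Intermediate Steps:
Y(o, U) = -3 + o
J(c, L) = -6 + c (J(c, L) = -9 + (c + 3) = -9 + (3 + c) = -6 + c)
r(H, B) = (-3 + B)*(-6 + B + H) (r(H, B) = (-3 + B)*((-6 + H) + B) = (-3 + B)*(-6 + B + H))
F = 6
X(l, G) = 6
d(S) = -2*S*(7 + S)/3 (d(S) = -(7 + S)*(S + S)/3 = -(7 + S)*2*S/3 = -2*S*(7 + S)/3)
d(X(-1, 41)) - r(-277, -2040) = -⅔*6*(7 + 6) - (-3 - 2040)*(-6 - 2040 - 277) = -⅔*6*13 - (-2043)*(-2323) = -52 - 1*4745889 = -52 - 4745889 = -4745941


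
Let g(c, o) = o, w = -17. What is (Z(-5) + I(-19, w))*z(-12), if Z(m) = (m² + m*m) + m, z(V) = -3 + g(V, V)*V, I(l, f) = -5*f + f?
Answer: 15933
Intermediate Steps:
I(l, f) = -4*f
z(V) = -3 + V² (z(V) = -3 + V*V = -3 + V²)
Z(m) = m + 2*m² (Z(m) = (m² + m²) + m = 2*m² + m = m + 2*m²)
(Z(-5) + I(-19, w))*z(-12) = (-5*(1 + 2*(-5)) - 4*(-17))*(-3 + (-12)²) = (-5*(1 - 10) + 68)*(-3 + 144) = (-5*(-9) + 68)*141 = (45 + 68)*141 = 113*141 = 15933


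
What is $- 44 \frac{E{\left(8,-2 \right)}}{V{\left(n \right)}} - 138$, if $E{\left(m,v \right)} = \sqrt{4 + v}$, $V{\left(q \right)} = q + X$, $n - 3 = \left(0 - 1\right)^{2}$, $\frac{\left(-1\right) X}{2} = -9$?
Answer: $-138 - 2 \sqrt{2} \approx -140.83$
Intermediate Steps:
$X = 18$ ($X = \left(-2\right) \left(-9\right) = 18$)
$n = 4$ ($n = 3 + \left(0 - 1\right)^{2} = 3 + \left(-1\right)^{2} = 3 + 1 = 4$)
$V{\left(q \right)} = 18 + q$ ($V{\left(q \right)} = q + 18 = 18 + q$)
$- 44 \frac{E{\left(8,-2 \right)}}{V{\left(n \right)}} - 138 = - 44 \frac{\sqrt{4 - 2}}{18 + 4} - 138 = - 44 \frac{\sqrt{2}}{22} - 138 = - 2 \sqrt{2} - 138 = -138 - 2 \sqrt{2}$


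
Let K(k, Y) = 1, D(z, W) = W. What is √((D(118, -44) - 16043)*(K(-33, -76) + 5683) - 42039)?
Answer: I*√91480547 ≈ 9564.5*I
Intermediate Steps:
√((D(118, -44) - 16043)*(K(-33, -76) + 5683) - 42039) = √((-44 - 16043)*(1 + 5683) - 42039) = √(-16087*5684 - 42039) = √(-91438508 - 42039) = √(-91480547) = I*√91480547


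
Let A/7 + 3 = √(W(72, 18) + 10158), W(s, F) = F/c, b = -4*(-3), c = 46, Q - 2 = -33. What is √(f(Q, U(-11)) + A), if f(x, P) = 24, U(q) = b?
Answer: √(1587 + 161*√5373789)/23 ≈ 26.618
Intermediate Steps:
Q = -31 (Q = 2 - 33 = -31)
b = 12
U(q) = 12
W(s, F) = F/46
A = -21 + 7*√5373789/23 (A = -21 + 7*√((1/46)*18 + 10158) = -21 + 7*√(9/23 + 10158) = -21 + 7*√(233643/23) = -21 + 7*(√5373789/23) = -21 + 7*√5373789/23 ≈ 684.52)
√(f(Q, U(-11)) + A) = √(24 + (-21 + 7*√5373789/23)) = √(3 + 7*√5373789/23)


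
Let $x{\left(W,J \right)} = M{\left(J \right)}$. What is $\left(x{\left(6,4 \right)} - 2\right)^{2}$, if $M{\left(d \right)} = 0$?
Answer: $4$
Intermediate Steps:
$x{\left(W,J \right)} = 0$
$\left(x{\left(6,4 \right)} - 2\right)^{2} = \left(0 - 2\right)^{2} = \left(-2\right)^{2} = 4$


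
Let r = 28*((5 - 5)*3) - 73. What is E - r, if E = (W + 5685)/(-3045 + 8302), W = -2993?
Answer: 386453/5257 ≈ 73.512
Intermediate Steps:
E = 2692/5257 (E = (-2993 + 5685)/(-3045 + 8302) = 2692/5257 ≈ 0.51208)
r = -73 (r = 28*(0*3) - 73 = 28*0 - 73 = 0 - 73 = -73)
E - r = 2692/5257 - 1*(-73) = 2692/5257 + 73 = 386453/5257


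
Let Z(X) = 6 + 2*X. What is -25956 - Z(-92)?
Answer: -25778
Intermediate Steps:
-25956 - Z(-92) = -25956 - (6 + 2*(-92)) = -25956 - (6 - 184) = -25956 - 1*(-178) = -25956 + 178 = -25778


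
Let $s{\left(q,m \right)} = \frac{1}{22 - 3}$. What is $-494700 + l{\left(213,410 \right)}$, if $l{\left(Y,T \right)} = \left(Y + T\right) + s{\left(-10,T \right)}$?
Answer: $- \frac{9387462}{19} \approx -4.9408 \cdot 10^{5}$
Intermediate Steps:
$s{\left(q,m \right)} = \frac{1}{19}$
$l{\left(Y,T \right)} = \frac{1}{19} + T + Y$ ($l{\left(Y,T \right)} = \left(Y + T\right) + \frac{1}{19} = \left(T + Y\right) + \frac{1}{19} = \frac{1}{19} + T + Y$)
$-494700 + l{\left(213,410 \right)} = -494700 + \left(\frac{1}{19} + 410 + 213\right) = -494700 + \frac{11838}{19} = - \frac{9387462}{19}$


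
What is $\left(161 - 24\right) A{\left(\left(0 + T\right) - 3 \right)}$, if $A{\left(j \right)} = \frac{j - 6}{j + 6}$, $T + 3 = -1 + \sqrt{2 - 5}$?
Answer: $\frac{137 \left(\sqrt{3} + 13 i\right)}{i + \sqrt{3}} \approx 548.0 + 711.87 i$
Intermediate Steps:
$T = -4 + i \sqrt{3}$ ($T = -3 - \left(1 - \sqrt{2 - 5}\right) = -3 - \left(1 - \sqrt{-3}\right) = -3 - \left(1 - i \sqrt{3}\right) = -4 + i \sqrt{3} \approx -4.0 + 1.732 i$)
$A{\left(j \right)} = \frac{-6 + j}{6 + j}$
$\left(161 - 24\right) A{\left(\left(0 + T\right) - 3 \right)} = \left(161 - 24\right) \frac{-6 - \left(7 - i \sqrt{3}\right)}{6 - \left(7 - i \sqrt{3}\right)} = 137 \frac{-6 - \left(7 - i \sqrt{3}\right)}{6 - \left(7 - i \sqrt{3}\right)} = 137 \frac{-13 + i \sqrt{3}}{-1 + i \sqrt{3}} = \frac{137 \left(-13 + i \sqrt{3}\right)}{-1 + i \sqrt{3}}$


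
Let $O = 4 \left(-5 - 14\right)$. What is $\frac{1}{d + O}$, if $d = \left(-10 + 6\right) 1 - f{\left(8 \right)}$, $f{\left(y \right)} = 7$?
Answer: $- \frac{1}{87} \approx -0.011494$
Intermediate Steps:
$O = -76$ ($O = 4 \left(-19\right) = -76$)
$d = -11$ ($d = \left(-10 + 6\right) 1 - 7 = \left(-4\right) 1 - 7 = -4 - 7 = -11$)
$\frac{1}{d + O} = \frac{1}{-11 - 76} = \frac{1}{-87} = - \frac{1}{87}$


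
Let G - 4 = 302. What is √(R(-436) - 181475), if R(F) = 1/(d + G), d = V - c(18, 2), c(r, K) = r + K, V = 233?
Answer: 2*I*√12220571739/519 ≈ 426.0*I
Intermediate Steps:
c(r, K) = K + r
G = 306 (G = 4 + 302 = 306)
d = 213 (d = 233 - (2 + 18) = 233 - 1*20 = 233 - 20 = 213)
R(F) = 1/519 (R(F) = 1/(213 + 306) = 1/519)
√(R(-436) - 181475) = √(1/519 - 181475) = √(-94185524/519) = 2*I*√12220571739/519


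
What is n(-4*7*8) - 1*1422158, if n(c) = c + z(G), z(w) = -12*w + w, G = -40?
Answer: -1421942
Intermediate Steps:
z(w) = -11*w
n(c) = 440 + c (n(c) = c - 11*(-40) = c + 440 = 440 + c)
n(-4*7*8) - 1*1422158 = (440 - 4*7*8) - 1*1422158 = (440 - 28*8) - 1422158 = (440 - 224) - 1422158 = 216 - 1422158 = -1421942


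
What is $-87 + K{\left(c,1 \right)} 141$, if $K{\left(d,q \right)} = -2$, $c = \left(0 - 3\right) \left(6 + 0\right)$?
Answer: $-369$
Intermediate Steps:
$c = -18$ ($c = \left(-3\right) 6 = -18$)
$-87 + K{\left(c,1 \right)} 141 = -87 - 282 = -369$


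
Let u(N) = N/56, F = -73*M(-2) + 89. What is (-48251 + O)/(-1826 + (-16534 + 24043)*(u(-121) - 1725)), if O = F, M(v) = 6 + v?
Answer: 2713424/726380245 ≈ 0.0037355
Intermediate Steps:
F = -203 (F = -73*(6 - 2) + 89 = -73*4 + 89 = -292 + 89 = -203)
u(N) = N/56 (u(N) = N*(1/56) = N/56)
O = -203
(-48251 + O)/(-1826 + (-16534 + 24043)*(u(-121) - 1725)) = (-48251 - 203)/(-1826 + (-16534 + 24043)*((1/56)*(-121) - 1725)) = -48454/(-1826 + 7509*(-121/56 - 1725)) = -48454/(-1826 + 7509*(-96721/56)) = -48454/(-1826 - 726277989/56) = -48454/(-726380245/56) = -48454*(-56/726380245) = 2713424/726380245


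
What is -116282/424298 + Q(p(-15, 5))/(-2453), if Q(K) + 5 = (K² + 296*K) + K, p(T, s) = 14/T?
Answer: -18660651874/117090336825 ≈ -0.15937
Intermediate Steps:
Q(K) = -5 + K² + 297*K (Q(K) = -5 + ((K² + 296*K) + K) = -5 + (K² + 297*K) = -5 + K² + 297*K)
-116282/424298 + Q(p(-15, 5))/(-2453) = -116282/424298 + (-5 + (14/(-15))² + 297*(14/(-15)))/(-2453) = -116282*1/424298 + (-5 + (14*(-1/15))² + 297*(14*(-1/15)))*(-1/2453) = -58141/212149 + (-5 + (-14/15)² + 297*(-14/15))*(-1/2453) = -58141/212149 + (-5 + 196/225 - 1386/5)*(-1/2453) = -58141/212149 - 63299/225*(-1/2453) = -58141/212149 + 63299/551925 = -18660651874/117090336825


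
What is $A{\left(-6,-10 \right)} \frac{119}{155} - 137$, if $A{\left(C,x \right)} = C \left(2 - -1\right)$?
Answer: $- \frac{23377}{155} \approx -150.82$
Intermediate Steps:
$A{\left(C,x \right)} = 3 C$ ($A{\left(C,x \right)} = C \left(2 + 1\right) = C 3 = 3 C$)
$A{\left(-6,-10 \right)} \frac{119}{155} - 137 = 3 \left(-6\right) \frac{119}{155} - 137 = - 18 \cdot 119 \cdot \frac{1}{155} - 137 = \left(-18\right) \frac{119}{155} - 137 = - \frac{2142}{155} - 137 = - \frac{23377}{155}$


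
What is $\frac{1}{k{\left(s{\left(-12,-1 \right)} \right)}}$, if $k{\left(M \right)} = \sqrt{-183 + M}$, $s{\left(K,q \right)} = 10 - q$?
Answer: $- \frac{i \sqrt{43}}{86} \approx - 0.076249 i$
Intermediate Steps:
$\frac{1}{k{\left(s{\left(-12,-1 \right)} \right)}} = \frac{1}{\sqrt{-183 + \left(10 - -1\right)}} = \frac{1}{\sqrt{-183 + \left(10 + 1\right)}} = \frac{1}{\sqrt{-183 + 11}} = \frac{1}{\sqrt{-172}} = \frac{1}{2 i \sqrt{43}} = - \frac{i \sqrt{43}}{86}$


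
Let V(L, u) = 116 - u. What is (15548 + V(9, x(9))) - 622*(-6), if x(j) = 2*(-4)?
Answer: 19404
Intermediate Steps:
x(j) = -8
(15548 + V(9, x(9))) - 622*(-6) = (15548 + (116 - 1*(-8))) - 622*(-6) = (15548 + (116 + 8)) + 3732 = (15548 + 124) + 3732 = 15672 + 3732 = 19404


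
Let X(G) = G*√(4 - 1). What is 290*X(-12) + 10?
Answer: 10 - 3480*√3 ≈ -6017.5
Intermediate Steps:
X(G) = G*√3
290*X(-12) + 10 = 290*(-12*√3) + 10 = -3480*√3 + 10 = 10 - 3480*√3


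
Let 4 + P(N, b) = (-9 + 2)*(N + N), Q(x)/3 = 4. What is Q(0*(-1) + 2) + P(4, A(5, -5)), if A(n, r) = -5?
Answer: -48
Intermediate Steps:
Q(x) = 12 (Q(x) = 3*4 = 12)
P(N, b) = -4 - 14*N (P(N, b) = -4 + (-9 + 2)*(N + N) = -4 - 14*N)
Q(0*(-1) + 2) + P(4, A(5, -5)) = 12 + (-4 - 14*4) = 12 + (-4 - 56) = 12 - 60 = -48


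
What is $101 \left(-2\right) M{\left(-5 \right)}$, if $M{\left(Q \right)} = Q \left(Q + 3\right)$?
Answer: $-2020$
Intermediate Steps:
$M{\left(Q \right)} = Q \left(3 + Q\right)$
$101 \left(-2\right) M{\left(-5 \right)} = 101 \left(-2\right) \left(- 5 \left(3 - 5\right)\right) = - 202 \left(\left(-5\right) \left(-2\right)\right) = \left(-202\right) 10 = -2020$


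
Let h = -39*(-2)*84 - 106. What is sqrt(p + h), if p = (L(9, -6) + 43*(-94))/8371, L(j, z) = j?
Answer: 17*sqrt(1562840587)/8371 ≈ 80.284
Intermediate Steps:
p = -4033/8371 (p = (9 + 43*(-94))/8371 = (9 - 4042)*(1/8371) = -4033*1/8371 = -4033/8371 ≈ -0.48178)
h = 6446 (h = 78*84 - 106 = 6552 - 106 = 6446)
sqrt(p + h) = sqrt(-4033/8371 + 6446) = sqrt(53955433/8371) = 17*sqrt(1562840587)/8371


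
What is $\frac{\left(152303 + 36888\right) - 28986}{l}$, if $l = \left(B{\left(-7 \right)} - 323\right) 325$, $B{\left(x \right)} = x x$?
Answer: $- \frac{32041}{17810} \approx -1.799$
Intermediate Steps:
$B{\left(x \right)} = x^{2}$
$l = -89050$ ($l = \left(\left(-7\right)^{2} - 323\right) 325 = \left(49 - 323\right) 325 = \left(-274\right) 325 = -89050$)
$\frac{\left(152303 + 36888\right) - 28986}{l} = \frac{\left(152303 + 36888\right) - 28986}{-89050} = \left(189191 - 28986\right) \left(- \frac{1}{89050}\right) = 160205 \left(- \frac{1}{89050}\right) = - \frac{32041}{17810}$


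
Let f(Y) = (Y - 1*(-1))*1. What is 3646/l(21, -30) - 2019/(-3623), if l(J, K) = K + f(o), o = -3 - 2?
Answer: -6570406/61591 ≈ -106.68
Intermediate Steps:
o = -5
f(Y) = 1 + Y (f(Y) = (Y + 1)*1 = (1 + Y)*1 = 1 + Y)
l(J, K) = -4 + K (l(J, K) = K + (1 - 5) = K - 4 = -4 + K)
3646/l(21, -30) - 2019/(-3623) = 3646/(-4 - 30) - 2019/(-3623) = 3646/(-34) - 2019*(-1/3623) = 3646*(-1/34) + 2019/3623 = -1823/17 + 2019/3623 = -6570406/61591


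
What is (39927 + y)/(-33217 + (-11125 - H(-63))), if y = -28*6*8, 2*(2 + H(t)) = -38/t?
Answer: -2430729/2793439 ≈ -0.87016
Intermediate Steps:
H(t) = -2 - 19/t (H(t) = -2 + (-38/t)/2 = -2 - 19/t)
y = -1344 (y = -168*8 = -1344)
(39927 + y)/(-33217 + (-11125 - H(-63))) = (39927 - 1344)/(-33217 + (-11125 - (-2 - 19/(-63)))) = 38583/(-33217 + (-11125 - (-2 - 19*(-1/63)))) = 38583/(-33217 + (-11125 - (-2 + 19/63))) = 38583/(-33217 + (-11125 - 1*(-107/63))) = 38583/(-33217 + (-11125 + 107/63)) = 38583/(-33217 - 700768/63) = 38583/(-2793439/63) = 38583*(-63/2793439) = -2430729/2793439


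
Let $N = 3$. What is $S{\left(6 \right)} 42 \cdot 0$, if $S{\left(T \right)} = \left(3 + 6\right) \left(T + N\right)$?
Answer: $0$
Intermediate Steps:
$S{\left(T \right)} = 27 + 9 T$ ($S{\left(T \right)} = \left(3 + 6\right) \left(T + 3\right) = 9 \left(3 + T\right) = 27 + 9 T$)
$S{\left(6 \right)} 42 \cdot 0 = \left(27 + 9 \cdot 6\right) 42 \cdot 0 = \left(27 + 54\right) 42 \cdot 0 = 81 \cdot 42 \cdot 0 = 3402 \cdot 0 = 0$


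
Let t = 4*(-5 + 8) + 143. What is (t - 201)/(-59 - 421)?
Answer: 23/240 ≈ 0.095833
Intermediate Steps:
t = 155 (t = 4*3 + 143 = 12 + 143 = 155)
(t - 201)/(-59 - 421) = (155 - 201)/(-59 - 421) = -46/(-480) = -46*(-1/480) = 23/240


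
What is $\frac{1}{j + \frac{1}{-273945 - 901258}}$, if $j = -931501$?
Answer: $- \frac{1175203}{1094702769704} \approx -1.0735 \cdot 10^{-6}$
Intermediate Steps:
$\frac{1}{j + \frac{1}{-273945 - 901258}} = \frac{1}{-931501 + \frac{1}{-273945 - 901258}} = \frac{1}{-931501 + \frac{1}{-1175203}} = \frac{1}{-931501 - \frac{1}{1175203}} = \frac{1}{- \frac{1094702769704}{1175203}} = - \frac{1175203}{1094702769704}$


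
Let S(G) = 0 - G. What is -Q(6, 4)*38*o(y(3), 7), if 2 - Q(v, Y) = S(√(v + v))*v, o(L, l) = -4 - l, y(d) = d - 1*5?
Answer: 836 + 5016*√3 ≈ 9524.0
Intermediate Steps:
S(G) = -G
y(d) = -5 + d (y(d) = d - 5 = -5 + d)
Q(v, Y) = 2 + √2*v^(3/2) (Q(v, Y) = 2 - (-√(v + v))*v = 2 - (-√(2*v))*v = 2 - (-√2*√v)*v = 2 - (-1)*√2*v^(3/2) = 2 + √2*v^(3/2))
-Q(6, 4)*38*o(y(3), 7) = -(2 + √2*6^(3/2))*38*(-4 - 1*7) = -(2 + √2*(6*√6))*38*(-4 - 7) = -(2 + 12*√3)*38*(-11) = -(76 + 456*√3)*(-11) = -(-836 - 5016*√3) = 836 + 5016*√3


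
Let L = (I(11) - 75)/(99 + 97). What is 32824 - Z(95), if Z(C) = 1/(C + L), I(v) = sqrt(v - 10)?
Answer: 304376854/9273 ≈ 32824.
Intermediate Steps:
I(v) = sqrt(-10 + v)
L = -37/98 (L = (sqrt(-10 + 11) - 75)/(99 + 97) = (sqrt(1) - 75)/196 = (1 - 75)*(1/196) = -74*1/196 = -37/98 ≈ -0.37755)
Z(C) = 1/(-37/98 + C) (Z(C) = 1/(C - 37/98) = 1/(-37/98 + C))
32824 - Z(95) = 32824 - 98/(-37 + 98*95) = 32824 - 98/(-37 + 9310) = 32824 - 98/9273 = 304376854/9273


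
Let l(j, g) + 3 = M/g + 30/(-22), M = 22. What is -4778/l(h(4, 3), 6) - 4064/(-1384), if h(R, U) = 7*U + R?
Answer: 27289286/3979 ≈ 6858.3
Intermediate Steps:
h(R, U) = R + 7*U
l(j, g) = -48/11 + 22/g (l(j, g) = -3 + (22/g + 30/(-22)) = -3 + (22/g + 30*(-1/22)) = -3 + (22/g - 15/11) = -3 + (-15/11 + 22/g) = -48/11 + 22/g)
-4778/l(h(4, 3), 6) - 4064/(-1384) = -4778/(-48/11 + 22/6) - 4064/(-1384) = -4778/(-48/11 + 22*(⅙)) - 4064*(-1/1384) = -4778/(-48/11 + 11/3) + 508/173 = -4778/(-23/33) + 508/173 = -4778*(-33/23) + 508/173 = 157674/23 + 508/173 = 27289286/3979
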